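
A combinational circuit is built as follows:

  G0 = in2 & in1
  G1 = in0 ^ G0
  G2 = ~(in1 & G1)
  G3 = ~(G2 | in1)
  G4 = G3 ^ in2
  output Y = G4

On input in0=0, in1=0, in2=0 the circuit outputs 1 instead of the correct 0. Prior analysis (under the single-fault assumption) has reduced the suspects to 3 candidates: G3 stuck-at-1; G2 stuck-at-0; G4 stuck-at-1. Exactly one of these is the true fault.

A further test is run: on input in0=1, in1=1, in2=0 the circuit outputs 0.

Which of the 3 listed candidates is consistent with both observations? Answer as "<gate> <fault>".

G2 stuck-at-0

Evaluate each candidate on input in0=1, in1=1, in2=0:
  G3 stuck-at-1: G0=0, G1=1, G2=0, G3=1 [stuck-at-1], G4=1 → 1 — eliminated
  G2 stuck-at-0: G0=0, G1=1, G2=0 [stuck-at-0], G3=0, G4=0 → 0 — matches
  G4 stuck-at-1: G0=0, G1=1, G2=0, G3=0, G4=1 [stuck-at-1] → 1 — eliminated
Only G2 stuck-at-0 reproduces the observed 0.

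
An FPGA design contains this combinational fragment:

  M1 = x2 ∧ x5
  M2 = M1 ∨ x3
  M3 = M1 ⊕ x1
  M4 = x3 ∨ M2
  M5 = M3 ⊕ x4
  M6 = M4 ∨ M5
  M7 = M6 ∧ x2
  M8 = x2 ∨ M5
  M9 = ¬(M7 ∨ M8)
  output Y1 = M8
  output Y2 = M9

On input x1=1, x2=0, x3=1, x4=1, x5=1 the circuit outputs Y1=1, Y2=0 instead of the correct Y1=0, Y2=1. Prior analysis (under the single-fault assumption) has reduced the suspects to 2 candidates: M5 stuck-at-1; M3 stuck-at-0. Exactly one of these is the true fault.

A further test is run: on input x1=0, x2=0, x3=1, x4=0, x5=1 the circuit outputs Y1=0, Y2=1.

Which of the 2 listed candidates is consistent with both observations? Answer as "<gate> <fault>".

Evaluate each candidate on input x1=0, x2=0, x3=1, x4=0, x5=1:
  M5 stuck-at-1: M1=0, M2=1, M3=0, M4=1, M5=1 [stuck-at-1], M6=1, M7=0, M8=1, M9=0 → Y1=1, Y2=0 — eliminated
  M3 stuck-at-0: M1=0, M2=1, M3=0 [stuck-at-0], M4=1, M5=0, M6=1, M7=0, M8=0, M9=1 → Y1=0, Y2=1 — matches
Only M3 stuck-at-0 reproduces the observed Y1=0, Y2=1.

M3 stuck-at-0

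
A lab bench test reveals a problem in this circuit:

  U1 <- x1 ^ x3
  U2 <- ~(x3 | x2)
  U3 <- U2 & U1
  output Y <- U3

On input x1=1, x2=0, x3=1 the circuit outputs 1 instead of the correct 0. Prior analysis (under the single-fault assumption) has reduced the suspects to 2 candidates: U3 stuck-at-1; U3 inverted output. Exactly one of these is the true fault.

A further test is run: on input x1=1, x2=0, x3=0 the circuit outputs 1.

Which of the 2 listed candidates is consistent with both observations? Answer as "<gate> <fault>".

U3 stuck-at-1

Evaluate each candidate on input x1=1, x2=0, x3=0:
  U3 stuck-at-1: U1=1, U2=1, U3=1 [stuck-at-1] → 1 — matches
  U3 inverted output: U1=1, U2=1, U3=0 [inverted output] → 0 — eliminated
Only U3 stuck-at-1 reproduces the observed 1.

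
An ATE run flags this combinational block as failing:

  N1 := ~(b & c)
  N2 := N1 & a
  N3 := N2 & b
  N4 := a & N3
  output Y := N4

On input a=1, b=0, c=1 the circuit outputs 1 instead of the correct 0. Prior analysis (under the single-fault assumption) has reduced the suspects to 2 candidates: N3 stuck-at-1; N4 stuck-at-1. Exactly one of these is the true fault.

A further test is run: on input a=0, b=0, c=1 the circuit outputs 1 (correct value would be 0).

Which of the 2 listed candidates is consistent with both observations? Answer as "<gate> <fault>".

Evaluate each candidate on input a=0, b=0, c=1:
  N3 stuck-at-1: N1=1, N2=0, N3=1 [stuck-at-1], N4=0 → 0 — eliminated
  N4 stuck-at-1: N1=1, N2=0, N3=0, N4=1 [stuck-at-1] → 1 — matches
Only N4 stuck-at-1 reproduces the observed 1.

N4 stuck-at-1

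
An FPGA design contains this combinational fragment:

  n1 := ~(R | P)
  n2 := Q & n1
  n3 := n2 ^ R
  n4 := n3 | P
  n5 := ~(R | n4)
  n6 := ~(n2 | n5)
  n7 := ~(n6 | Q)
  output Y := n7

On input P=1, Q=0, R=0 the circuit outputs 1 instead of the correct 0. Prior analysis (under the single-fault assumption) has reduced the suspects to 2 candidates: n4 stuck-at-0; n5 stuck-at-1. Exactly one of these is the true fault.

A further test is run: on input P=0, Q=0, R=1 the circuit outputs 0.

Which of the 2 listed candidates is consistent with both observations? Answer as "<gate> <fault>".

n4 stuck-at-0

Evaluate each candidate on input P=0, Q=0, R=1:
  n4 stuck-at-0: n1=0, n2=0, n3=1, n4=0 [stuck-at-0], n5=0, n6=1, n7=0 → 0 — matches
  n5 stuck-at-1: n1=0, n2=0, n3=1, n4=1, n5=1 [stuck-at-1], n6=0, n7=1 → 1 — eliminated
Only n4 stuck-at-0 reproduces the observed 0.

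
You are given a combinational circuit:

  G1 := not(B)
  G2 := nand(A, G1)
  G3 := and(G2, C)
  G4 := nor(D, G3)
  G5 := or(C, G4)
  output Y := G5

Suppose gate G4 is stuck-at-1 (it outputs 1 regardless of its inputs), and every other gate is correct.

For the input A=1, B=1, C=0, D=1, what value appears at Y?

1

Propagate with G4 forced: G1=0, G2=1, G3=0, G4=1 [stuck-at-1], G5=1.
So Y = 1. (Without the fault it would be 0.)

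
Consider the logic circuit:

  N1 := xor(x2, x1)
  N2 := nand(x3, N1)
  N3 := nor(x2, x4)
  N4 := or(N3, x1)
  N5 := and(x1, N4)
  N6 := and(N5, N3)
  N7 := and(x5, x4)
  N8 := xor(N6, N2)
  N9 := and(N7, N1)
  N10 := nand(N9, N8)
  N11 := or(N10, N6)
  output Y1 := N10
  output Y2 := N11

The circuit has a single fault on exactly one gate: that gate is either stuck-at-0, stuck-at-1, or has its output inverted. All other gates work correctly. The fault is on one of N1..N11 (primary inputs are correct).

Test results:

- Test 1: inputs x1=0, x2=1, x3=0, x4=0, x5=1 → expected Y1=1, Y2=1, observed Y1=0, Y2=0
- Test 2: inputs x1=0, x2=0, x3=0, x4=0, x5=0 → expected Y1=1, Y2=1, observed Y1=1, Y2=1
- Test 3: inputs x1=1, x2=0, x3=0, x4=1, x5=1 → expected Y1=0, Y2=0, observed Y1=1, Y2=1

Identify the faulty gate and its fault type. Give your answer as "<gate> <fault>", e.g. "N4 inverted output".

Fault-free values for test 1 (x1=0, x2=1, x3=0, x4=0, x5=1): N1=1, N2=1, N3=0, N4=0, N5=0, N6=0, N7=0, N8=1, N9=0, N10=1, N11=1, giving Y1=1, Y2=1. Observed Y1=0, Y2=0.
Test 1: faults giving observed Y1=0, Y2=0 are {N7 stuck-at-1, N7 inverted output, N9 stuck-at-1, N9 inverted output, N10 stuck-at-0, N10 inverted output}.
Test 2 (x1=0, x2=0, x3=0, x4=0, x5=0): fault-free N1=0, N2=1, N3=1, N4=1, N5=0, N6=0, N7=0, N8=1, N9=0, N10=1, N11=1 → Y1=1, Y2=1; observed Y1=1, Y2=1. Eliminates N9 stuck-at-1, N9 inverted output, N10 stuck-at-0, N10 inverted output.
Test 3 (x1=1, x2=0, x3=0, x4=1, x5=1): fault-free N1=1, N2=1, N3=0, N4=1, N5=1, N6=0, N7=1, N8=1, N9=1, N10=0, N11=0 → Y1=0, Y2=0; observed Y1=1, Y2=1. Eliminates N7 stuck-at-1.
Only N7 inverted output is consistent with every test.

N7 inverted output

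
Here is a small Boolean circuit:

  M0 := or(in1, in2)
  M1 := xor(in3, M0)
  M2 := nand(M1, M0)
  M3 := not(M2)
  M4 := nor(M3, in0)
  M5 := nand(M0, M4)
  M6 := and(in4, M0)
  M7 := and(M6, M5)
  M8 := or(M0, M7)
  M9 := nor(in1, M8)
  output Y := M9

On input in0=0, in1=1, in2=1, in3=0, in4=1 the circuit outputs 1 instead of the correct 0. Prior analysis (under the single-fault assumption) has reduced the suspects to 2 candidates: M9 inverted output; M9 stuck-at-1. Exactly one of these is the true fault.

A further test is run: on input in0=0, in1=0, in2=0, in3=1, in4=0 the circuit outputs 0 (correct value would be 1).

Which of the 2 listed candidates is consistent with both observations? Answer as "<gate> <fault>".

M9 inverted output

Evaluate each candidate on input in0=0, in1=0, in2=0, in3=1, in4=0:
  M9 inverted output: M0=0, M1=1, M2=1, M3=0, M4=1, M5=1, M6=0, M7=0, M8=0, M9=0 [inverted output] → 0 — matches
  M9 stuck-at-1: M0=0, M1=1, M2=1, M3=0, M4=1, M5=1, M6=0, M7=0, M8=0, M9=1 [stuck-at-1] → 1 — eliminated
Only M9 inverted output reproduces the observed 0.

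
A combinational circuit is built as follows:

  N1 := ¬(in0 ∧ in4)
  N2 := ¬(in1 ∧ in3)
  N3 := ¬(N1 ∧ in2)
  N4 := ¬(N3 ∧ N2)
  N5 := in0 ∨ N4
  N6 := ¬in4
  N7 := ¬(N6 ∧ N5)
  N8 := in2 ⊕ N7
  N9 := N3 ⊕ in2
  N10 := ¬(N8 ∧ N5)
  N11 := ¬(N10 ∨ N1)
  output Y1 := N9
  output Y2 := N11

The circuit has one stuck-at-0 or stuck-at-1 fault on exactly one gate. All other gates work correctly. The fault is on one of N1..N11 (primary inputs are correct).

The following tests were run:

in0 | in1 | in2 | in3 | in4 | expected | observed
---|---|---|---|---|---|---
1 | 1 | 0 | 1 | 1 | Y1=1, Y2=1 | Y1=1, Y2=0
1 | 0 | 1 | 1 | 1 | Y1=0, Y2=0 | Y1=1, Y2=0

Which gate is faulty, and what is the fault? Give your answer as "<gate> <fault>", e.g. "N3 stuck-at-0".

N1 stuck-at-1

Fault-free values for test 1 (in0=1, in1=1, in2=0, in3=1, in4=1): N1=0, N2=0, N3=1, N4=1, N5=1, N6=0, N7=1, N8=1, N9=1, N10=0, N11=1, giving Y1=1, Y2=1. Observed Y1=1, Y2=0.
Test 1: faults giving observed Y1=1, Y2=0 are {N1 stuck-at-1, N5 stuck-at-0, N6 stuck-at-1, N7 stuck-at-0, N8 stuck-at-0, N10 stuck-at-1, N11 stuck-at-0}.
Test 2 (in0=1, in1=0, in2=1, in3=1, in4=1): fault-free N1=0, N2=1, N3=1, N4=0, N5=1, N6=0, N7=1, N8=0, N9=0, N10=1, N11=0 → Y1=0, Y2=0; observed Y1=1, Y2=0. Eliminates N5 stuck-at-0, N6 stuck-at-1, N7 stuck-at-0, N8 stuck-at-0, N10 stuck-at-1, N11 stuck-at-0.
Only N1 stuck-at-1 is consistent with every test.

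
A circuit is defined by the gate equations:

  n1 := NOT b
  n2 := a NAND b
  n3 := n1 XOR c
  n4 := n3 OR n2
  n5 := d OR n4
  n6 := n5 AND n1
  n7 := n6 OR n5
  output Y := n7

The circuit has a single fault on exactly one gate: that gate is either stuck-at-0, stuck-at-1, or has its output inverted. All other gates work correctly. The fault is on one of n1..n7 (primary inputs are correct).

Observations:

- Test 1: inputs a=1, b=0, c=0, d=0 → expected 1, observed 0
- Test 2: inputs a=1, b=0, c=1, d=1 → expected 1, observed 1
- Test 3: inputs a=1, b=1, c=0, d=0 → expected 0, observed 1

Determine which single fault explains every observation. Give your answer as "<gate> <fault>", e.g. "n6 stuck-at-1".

Fault-free values for test 1 (a=1, b=0, c=0, d=0): n1=1, n2=1, n3=1, n4=1, n5=1, n6=1, n7=1, giving Y=1. Observed 0.
Test 1: faults giving observed 0 are {n4 stuck-at-0, n4 inverted output, n5 stuck-at-0, n5 inverted output, n7 stuck-at-0, n7 inverted output}.
Test 2 (a=1, b=0, c=1, d=1): fault-free n1=1, n2=1, n3=0, n4=1, n5=1, n6=1, n7=1 → 1; observed 1. Eliminates n5 stuck-at-0, n5 inverted output, n7 stuck-at-0, n7 inverted output.
Test 3 (a=1, b=1, c=0, d=0): fault-free n1=0, n2=0, n3=0, n4=0, n5=0, n6=0, n7=0 → 0; observed 1. Eliminates n4 stuck-at-0.
Only n4 inverted output is consistent with every test.

n4 inverted output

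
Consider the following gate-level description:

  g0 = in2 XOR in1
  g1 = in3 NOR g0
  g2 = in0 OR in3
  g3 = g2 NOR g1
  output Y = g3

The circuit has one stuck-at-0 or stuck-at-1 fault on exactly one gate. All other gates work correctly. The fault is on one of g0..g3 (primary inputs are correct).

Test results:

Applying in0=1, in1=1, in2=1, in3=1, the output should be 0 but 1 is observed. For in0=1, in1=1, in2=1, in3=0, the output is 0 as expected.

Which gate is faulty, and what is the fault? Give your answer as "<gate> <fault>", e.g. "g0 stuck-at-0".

g2 stuck-at-0

Fault-free values for test 1 (in0=1, in1=1, in2=1, in3=1): g0=0, g1=0, g2=1, g3=0, giving Y=0. Observed 1.
Test 1: faults giving observed 1 are {g2 stuck-at-0, g3 stuck-at-1}.
Test 2 (in0=1, in1=1, in2=1, in3=0): fault-free g0=0, g1=1, g2=1, g3=0 → 0; observed 0. Eliminates g3 stuck-at-1.
Only g2 stuck-at-0 is consistent with every test.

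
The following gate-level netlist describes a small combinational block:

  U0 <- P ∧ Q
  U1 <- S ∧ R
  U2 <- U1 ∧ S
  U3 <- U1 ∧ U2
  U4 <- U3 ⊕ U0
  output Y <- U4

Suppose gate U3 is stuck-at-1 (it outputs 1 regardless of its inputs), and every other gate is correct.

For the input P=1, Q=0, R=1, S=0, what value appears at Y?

Propagate with U3 forced: U0=0, U1=0, U2=0, U3=1 [stuck-at-1], U4=1.
So Y = 1. (Without the fault it would be 0.)

1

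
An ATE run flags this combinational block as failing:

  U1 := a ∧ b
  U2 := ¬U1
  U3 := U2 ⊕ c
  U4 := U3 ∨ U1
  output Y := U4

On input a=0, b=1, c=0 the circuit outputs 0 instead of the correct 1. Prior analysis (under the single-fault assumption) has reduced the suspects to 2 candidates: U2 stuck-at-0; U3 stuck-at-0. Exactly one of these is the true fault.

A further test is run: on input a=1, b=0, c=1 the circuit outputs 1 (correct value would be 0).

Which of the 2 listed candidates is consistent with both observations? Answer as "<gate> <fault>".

Evaluate each candidate on input a=1, b=0, c=1:
  U2 stuck-at-0: U1=0, U2=0 [stuck-at-0], U3=1, U4=1 → 1 — matches
  U3 stuck-at-0: U1=0, U2=1, U3=0 [stuck-at-0], U4=0 → 0 — eliminated
Only U2 stuck-at-0 reproduces the observed 1.

U2 stuck-at-0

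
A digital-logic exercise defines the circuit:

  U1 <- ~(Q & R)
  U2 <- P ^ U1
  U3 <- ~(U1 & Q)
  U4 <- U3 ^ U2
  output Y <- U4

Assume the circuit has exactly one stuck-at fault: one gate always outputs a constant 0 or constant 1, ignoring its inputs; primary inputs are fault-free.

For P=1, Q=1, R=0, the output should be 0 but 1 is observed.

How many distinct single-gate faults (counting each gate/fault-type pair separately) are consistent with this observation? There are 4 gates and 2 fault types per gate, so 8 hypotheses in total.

3

Fault-free: U1=1, U2=0, U3=0, U4=0 → 0. Observed 1.
  U1 stuck-at-0: output 0 ✗
  U1 stuck-at-1: output 0 ✗
  U2 stuck-at-0: output 0 ✗
  U2 stuck-at-1: output 1 ✓
  U3 stuck-at-0: output 0 ✗
  U3 stuck-at-1: output 1 ✓
  U4 stuck-at-0: output 0 ✗
  U4 stuck-at-1: output 1 ✓
Consistent faults: {U2 stuck-at-1, U3 stuck-at-1, U4 stuck-at-1} — 3 in all.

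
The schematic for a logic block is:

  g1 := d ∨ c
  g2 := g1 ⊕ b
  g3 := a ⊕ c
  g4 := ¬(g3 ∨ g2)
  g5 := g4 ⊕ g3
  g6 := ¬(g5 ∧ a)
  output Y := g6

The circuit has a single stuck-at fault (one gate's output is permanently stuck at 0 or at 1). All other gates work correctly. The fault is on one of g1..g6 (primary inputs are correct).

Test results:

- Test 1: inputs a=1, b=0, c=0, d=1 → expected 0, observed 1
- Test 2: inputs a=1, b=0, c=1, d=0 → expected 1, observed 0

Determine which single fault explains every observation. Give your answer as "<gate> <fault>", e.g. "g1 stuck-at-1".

Fault-free values for test 1 (a=1, b=0, c=0, d=1): g1=1, g2=1, g3=1, g4=0, g5=1, g6=0, giving Y=0. Observed 1.
Test 1: faults giving observed 1 are {g3 stuck-at-0, g4 stuck-at-1, g5 stuck-at-0, g6 stuck-at-1}.
Test 2 (a=1, b=0, c=1, d=0): fault-free g1=1, g2=1, g3=0, g4=0, g5=0, g6=1 → 1; observed 0. Eliminates g3 stuck-at-0, g5 stuck-at-0, g6 stuck-at-1.
Only g4 stuck-at-1 is consistent with every test.

g4 stuck-at-1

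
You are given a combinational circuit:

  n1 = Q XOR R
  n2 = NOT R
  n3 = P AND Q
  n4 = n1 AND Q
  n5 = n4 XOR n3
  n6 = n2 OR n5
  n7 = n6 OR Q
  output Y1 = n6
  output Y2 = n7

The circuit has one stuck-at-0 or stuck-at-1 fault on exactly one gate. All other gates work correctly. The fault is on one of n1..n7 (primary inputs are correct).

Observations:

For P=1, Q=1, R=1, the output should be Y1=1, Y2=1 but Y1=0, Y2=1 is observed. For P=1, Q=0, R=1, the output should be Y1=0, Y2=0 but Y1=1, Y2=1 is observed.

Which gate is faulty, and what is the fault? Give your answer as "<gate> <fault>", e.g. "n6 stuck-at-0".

Fault-free values for test 1 (P=1, Q=1, R=1): n1=0, n2=0, n3=1, n4=0, n5=1, n6=1, n7=1, giving Y1=1, Y2=1. Observed Y1=0, Y2=1.
Test 1: faults giving observed Y1=0, Y2=1 are {n1 stuck-at-1, n3 stuck-at-0, n4 stuck-at-1, n5 stuck-at-0, n6 stuck-at-0}.
Test 2 (P=1, Q=0, R=1): fault-free n1=1, n2=0, n3=0, n4=0, n5=0, n6=0, n7=0 → Y1=0, Y2=0; observed Y1=1, Y2=1. Eliminates n1 stuck-at-1, n3 stuck-at-0, n5 stuck-at-0, n6 stuck-at-0.
Only n4 stuck-at-1 is consistent with every test.

n4 stuck-at-1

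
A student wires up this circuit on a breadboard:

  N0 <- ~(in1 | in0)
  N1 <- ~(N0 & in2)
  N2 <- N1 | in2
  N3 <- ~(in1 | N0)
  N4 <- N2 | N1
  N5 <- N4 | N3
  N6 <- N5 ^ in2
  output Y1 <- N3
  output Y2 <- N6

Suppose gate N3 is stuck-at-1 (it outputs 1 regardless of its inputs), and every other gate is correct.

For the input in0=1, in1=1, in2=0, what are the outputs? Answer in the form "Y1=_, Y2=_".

Propagate with N3 forced: N0=0, N1=1, N2=1, N3=1 [stuck-at-1], N4=1, N5=1, N6=1.
So the outputs are Y1=1, Y2=1. (Without the fault they would be Y1=0, Y2=1.)

Y1=1, Y2=1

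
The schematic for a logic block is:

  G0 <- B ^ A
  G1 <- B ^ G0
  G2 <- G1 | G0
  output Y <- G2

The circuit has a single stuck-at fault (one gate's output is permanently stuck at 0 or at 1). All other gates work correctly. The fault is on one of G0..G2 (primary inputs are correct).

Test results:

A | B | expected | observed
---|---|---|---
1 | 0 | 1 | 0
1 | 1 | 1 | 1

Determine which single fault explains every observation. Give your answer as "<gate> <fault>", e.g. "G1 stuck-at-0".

Fault-free values for test 1 (A=1, B=0): G0=1, G1=1, G2=1, giving Y=1. Observed 0.
Test 1: faults giving observed 0 are {G0 stuck-at-0, G2 stuck-at-0}.
Test 2 (A=1, B=1): fault-free G0=0, G1=1, G2=1 → 1; observed 1. Eliminates G2 stuck-at-0.
Only G0 stuck-at-0 is consistent with every test.

G0 stuck-at-0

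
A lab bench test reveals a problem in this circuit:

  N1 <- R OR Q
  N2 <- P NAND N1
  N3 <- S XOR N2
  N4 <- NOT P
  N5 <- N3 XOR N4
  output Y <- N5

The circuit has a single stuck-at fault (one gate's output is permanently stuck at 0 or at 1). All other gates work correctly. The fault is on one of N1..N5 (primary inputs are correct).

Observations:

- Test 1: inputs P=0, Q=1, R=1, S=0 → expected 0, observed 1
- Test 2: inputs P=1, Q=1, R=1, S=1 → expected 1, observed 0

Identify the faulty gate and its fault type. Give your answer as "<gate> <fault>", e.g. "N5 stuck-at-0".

N3 stuck-at-0

Fault-free values for test 1 (P=0, Q=1, R=1, S=0): N1=1, N2=1, N3=1, N4=1, N5=0, giving Y=0. Observed 1.
Test 1: faults giving observed 1 are {N2 stuck-at-0, N3 stuck-at-0, N4 stuck-at-0, N5 stuck-at-1}.
Test 2 (P=1, Q=1, R=1, S=1): fault-free N1=1, N2=0, N3=1, N4=0, N5=1 → 1; observed 0. Eliminates N2 stuck-at-0, N4 stuck-at-0, N5 stuck-at-1.
Only N3 stuck-at-0 is consistent with every test.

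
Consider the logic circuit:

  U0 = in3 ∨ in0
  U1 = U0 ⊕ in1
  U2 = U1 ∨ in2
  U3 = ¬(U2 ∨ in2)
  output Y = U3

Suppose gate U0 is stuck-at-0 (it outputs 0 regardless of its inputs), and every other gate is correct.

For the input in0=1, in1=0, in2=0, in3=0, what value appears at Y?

Propagate with U0 forced: U0=0 [stuck-at-0], U1=0, U2=0, U3=1.
So Y = 1. (Without the fault it would be 0.)

1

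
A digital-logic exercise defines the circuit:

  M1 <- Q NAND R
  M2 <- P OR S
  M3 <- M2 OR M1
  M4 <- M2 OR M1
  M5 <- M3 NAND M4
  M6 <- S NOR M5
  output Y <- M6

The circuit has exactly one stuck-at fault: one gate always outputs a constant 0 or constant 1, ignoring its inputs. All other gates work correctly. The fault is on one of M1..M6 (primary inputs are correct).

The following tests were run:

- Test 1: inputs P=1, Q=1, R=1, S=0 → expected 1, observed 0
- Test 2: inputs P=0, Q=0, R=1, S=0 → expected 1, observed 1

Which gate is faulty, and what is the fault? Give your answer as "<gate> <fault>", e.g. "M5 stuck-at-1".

M2 stuck-at-0

Fault-free values for test 1 (P=1, Q=1, R=1, S=0): M1=0, M2=1, M3=1, M4=1, M5=0, M6=1, giving Y=1. Observed 0.
Test 1: faults giving observed 0 are {M2 stuck-at-0, M3 stuck-at-0, M4 stuck-at-0, M5 stuck-at-1, M6 stuck-at-0}.
Test 2 (P=0, Q=0, R=1, S=0): fault-free M1=1, M2=0, M3=1, M4=1, M5=0, M6=1 → 1; observed 1. Eliminates M3 stuck-at-0, M4 stuck-at-0, M5 stuck-at-1, M6 stuck-at-0.
Only M2 stuck-at-0 is consistent with every test.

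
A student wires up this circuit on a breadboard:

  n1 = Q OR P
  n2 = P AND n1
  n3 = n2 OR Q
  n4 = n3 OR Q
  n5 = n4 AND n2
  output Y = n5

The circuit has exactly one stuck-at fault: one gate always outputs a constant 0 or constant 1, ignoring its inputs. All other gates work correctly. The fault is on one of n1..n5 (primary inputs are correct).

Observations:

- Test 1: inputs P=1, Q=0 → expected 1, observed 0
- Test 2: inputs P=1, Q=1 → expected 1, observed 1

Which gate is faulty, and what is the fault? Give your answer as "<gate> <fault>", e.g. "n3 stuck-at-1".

n3 stuck-at-0

Fault-free values for test 1 (P=1, Q=0): n1=1, n2=1, n3=1, n4=1, n5=1, giving Y=1. Observed 0.
Test 1: faults giving observed 0 are {n1 stuck-at-0, n2 stuck-at-0, n3 stuck-at-0, n4 stuck-at-0, n5 stuck-at-0}.
Test 2 (P=1, Q=1): fault-free n1=1, n2=1, n3=1, n4=1, n5=1 → 1; observed 1. Eliminates n1 stuck-at-0, n2 stuck-at-0, n4 stuck-at-0, n5 stuck-at-0.
Only n3 stuck-at-0 is consistent with every test.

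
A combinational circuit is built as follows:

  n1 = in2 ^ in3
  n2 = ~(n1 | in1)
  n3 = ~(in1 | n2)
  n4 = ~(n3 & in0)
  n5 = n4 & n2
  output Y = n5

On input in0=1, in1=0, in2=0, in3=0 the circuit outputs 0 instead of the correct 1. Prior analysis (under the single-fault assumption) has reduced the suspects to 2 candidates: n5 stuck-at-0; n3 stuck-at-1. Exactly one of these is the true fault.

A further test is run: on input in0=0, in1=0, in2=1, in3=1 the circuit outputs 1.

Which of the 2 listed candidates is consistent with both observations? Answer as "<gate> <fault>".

n3 stuck-at-1

Evaluate each candidate on input in0=0, in1=0, in2=1, in3=1:
  n5 stuck-at-0: n1=0, n2=1, n3=0, n4=1, n5=0 [stuck-at-0] → 0 — eliminated
  n3 stuck-at-1: n1=0, n2=1, n3=1 [stuck-at-1], n4=1, n5=1 → 1 — matches
Only n3 stuck-at-1 reproduces the observed 1.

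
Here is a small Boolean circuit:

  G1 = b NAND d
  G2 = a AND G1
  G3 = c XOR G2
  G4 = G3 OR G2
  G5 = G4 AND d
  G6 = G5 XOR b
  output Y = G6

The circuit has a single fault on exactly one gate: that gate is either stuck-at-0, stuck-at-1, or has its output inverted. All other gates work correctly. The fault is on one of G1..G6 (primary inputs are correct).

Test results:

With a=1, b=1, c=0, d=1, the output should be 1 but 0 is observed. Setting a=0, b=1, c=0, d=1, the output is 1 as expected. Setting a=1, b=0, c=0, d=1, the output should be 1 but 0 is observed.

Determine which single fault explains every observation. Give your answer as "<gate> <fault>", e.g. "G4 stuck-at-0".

Fault-free values for test 1 (a=1, b=1, c=0, d=1): G1=0, G2=0, G3=0, G4=0, G5=0, G6=1, giving Y=1. Observed 0.
Test 1: faults giving observed 0 are {G1 stuck-at-1, G1 inverted output, G2 stuck-at-1, G2 inverted output, G3 stuck-at-1, G3 inverted output, G4 stuck-at-1, G4 inverted output, G5 stuck-at-1, G5 inverted output, G6 stuck-at-0, G6 inverted output}.
Test 2 (a=0, b=1, c=0, d=1): fault-free G1=0, G2=0, G3=0, G4=0, G5=0, G6=1 → 1; observed 1. Eliminates G2 stuck-at-1, G2 inverted output, G3 stuck-at-1, G3 inverted output, G4 stuck-at-1, G4 inverted output, G5 stuck-at-1, G5 inverted output, G6 stuck-at-0, G6 inverted output.
Test 3 (a=1, b=0, c=0, d=1): fault-free G1=1, G2=1, G3=1, G4=1, G5=1, G6=1 → 1; observed 0. Eliminates G1 stuck-at-1.
Only G1 inverted output is consistent with every test.

G1 inverted output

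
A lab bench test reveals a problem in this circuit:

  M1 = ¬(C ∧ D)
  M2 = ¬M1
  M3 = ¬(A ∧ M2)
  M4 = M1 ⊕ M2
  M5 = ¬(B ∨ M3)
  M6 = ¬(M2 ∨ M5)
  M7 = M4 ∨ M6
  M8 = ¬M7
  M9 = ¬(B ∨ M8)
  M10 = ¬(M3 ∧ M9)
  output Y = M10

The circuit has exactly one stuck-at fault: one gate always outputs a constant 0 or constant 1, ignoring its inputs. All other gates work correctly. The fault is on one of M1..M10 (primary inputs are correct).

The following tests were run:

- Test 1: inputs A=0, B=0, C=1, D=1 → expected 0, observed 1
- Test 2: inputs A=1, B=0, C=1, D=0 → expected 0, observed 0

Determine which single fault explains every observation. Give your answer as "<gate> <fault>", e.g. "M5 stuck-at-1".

M4 stuck-at-0

Fault-free values for test 1 (A=0, B=0, C=1, D=1): M1=0, M2=1, M3=1, M4=1, M5=0, M6=0, M7=1, M8=0, M9=1, M10=0, giving Y=0. Observed 1.
Test 1: faults giving observed 1 are {M3 stuck-at-0, M4 stuck-at-0, M7 stuck-at-0, M8 stuck-at-1, M9 stuck-at-0, M10 stuck-at-1}.
Test 2 (A=1, B=0, C=1, D=0): fault-free M1=1, M2=0, M3=1, M4=1, M5=0, M6=1, M7=1, M8=0, M9=1, M10=0 → 0; observed 0. Eliminates M3 stuck-at-0, M7 stuck-at-0, M8 stuck-at-1, M9 stuck-at-0, M10 stuck-at-1.
Only M4 stuck-at-0 is consistent with every test.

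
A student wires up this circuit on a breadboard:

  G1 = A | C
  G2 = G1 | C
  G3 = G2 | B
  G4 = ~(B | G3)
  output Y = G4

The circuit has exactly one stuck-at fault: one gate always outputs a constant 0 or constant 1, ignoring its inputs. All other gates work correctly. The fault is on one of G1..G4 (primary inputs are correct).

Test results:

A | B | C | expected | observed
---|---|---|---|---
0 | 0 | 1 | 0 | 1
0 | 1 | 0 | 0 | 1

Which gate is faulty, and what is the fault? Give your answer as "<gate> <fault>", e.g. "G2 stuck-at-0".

G4 stuck-at-1

Fault-free values for test 1 (A=0, B=0, C=1): G1=1, G2=1, G3=1, G4=0, giving Y=0. Observed 1.
Test 1: faults giving observed 1 are {G2 stuck-at-0, G3 stuck-at-0, G4 stuck-at-1}.
Test 2 (A=0, B=1, C=0): fault-free G1=0, G2=0, G3=1, G4=0 → 0; observed 1. Eliminates G2 stuck-at-0, G3 stuck-at-0.
Only G4 stuck-at-1 is consistent with every test.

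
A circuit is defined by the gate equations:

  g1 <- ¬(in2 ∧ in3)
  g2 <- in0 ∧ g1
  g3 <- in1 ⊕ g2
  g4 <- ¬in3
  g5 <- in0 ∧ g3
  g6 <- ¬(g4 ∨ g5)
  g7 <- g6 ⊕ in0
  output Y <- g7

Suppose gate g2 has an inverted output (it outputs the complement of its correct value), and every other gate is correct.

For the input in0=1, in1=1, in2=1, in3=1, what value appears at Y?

Propagate with g2 forced: g1=0, g2=1 [inverted output], g3=0, g4=0, g5=0, g6=1, g7=0.
So Y = 0. (Without the fault it would be 1.)

0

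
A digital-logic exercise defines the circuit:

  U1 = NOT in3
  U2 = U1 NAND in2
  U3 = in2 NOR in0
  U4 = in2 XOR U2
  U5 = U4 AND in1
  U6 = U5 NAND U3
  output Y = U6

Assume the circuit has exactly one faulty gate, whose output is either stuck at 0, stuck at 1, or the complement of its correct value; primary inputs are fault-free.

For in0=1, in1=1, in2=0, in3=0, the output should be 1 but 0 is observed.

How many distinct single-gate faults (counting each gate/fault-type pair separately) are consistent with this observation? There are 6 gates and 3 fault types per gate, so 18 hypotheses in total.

Fault-free: U1=1, U2=1, U3=0, U4=1, U5=1, U6=1 → 1. Observed 0.
  U1: none of the 3 fault types match ✗
  U2: none of the 3 fault types match ✗
  U3: stuck-at-1, inverted output ✓; others ✗
  U4: none of the 3 fault types match ✗
  U5: none of the 3 fault types match ✗
  U6: stuck-at-0, inverted output ✓; others ✗
Consistent faults: {U3 stuck-at-1, U3 inverted output, U6 stuck-at-0, U6 inverted output} — 4 in all.

4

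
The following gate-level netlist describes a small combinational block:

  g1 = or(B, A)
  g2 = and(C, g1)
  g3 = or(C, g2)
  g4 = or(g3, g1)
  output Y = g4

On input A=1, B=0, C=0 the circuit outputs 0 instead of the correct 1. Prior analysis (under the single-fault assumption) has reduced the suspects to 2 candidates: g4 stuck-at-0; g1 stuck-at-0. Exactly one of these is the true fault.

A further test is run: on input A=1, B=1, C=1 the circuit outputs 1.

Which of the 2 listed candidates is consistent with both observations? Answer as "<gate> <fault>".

g1 stuck-at-0

Evaluate each candidate on input A=1, B=1, C=1:
  g4 stuck-at-0: g1=1, g2=1, g3=1, g4=0 [stuck-at-0] → 0 — eliminated
  g1 stuck-at-0: g1=0 [stuck-at-0], g2=0, g3=1, g4=1 → 1 — matches
Only g1 stuck-at-0 reproduces the observed 1.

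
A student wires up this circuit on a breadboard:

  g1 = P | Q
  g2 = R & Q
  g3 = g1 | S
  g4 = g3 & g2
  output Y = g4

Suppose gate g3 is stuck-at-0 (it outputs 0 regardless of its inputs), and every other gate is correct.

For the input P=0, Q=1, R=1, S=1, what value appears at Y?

Propagate with g3 forced: g1=1, g2=1, g3=0 [stuck-at-0], g4=0.
So Y = 0. (Without the fault it would be 1.)

0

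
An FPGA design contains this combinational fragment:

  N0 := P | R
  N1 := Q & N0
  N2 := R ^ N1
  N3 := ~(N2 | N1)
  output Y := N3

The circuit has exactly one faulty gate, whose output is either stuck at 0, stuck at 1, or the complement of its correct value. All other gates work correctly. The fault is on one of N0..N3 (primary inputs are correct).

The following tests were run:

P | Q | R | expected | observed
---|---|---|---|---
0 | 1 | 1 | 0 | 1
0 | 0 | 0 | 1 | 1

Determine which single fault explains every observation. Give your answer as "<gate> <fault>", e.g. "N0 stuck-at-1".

Fault-free values for test 1 (P=0, Q=1, R=1): N0=1, N1=1, N2=0, N3=0, giving Y=0. Observed 1.
Test 1: faults giving observed 1 are {N3 stuck-at-1, N3 inverted output}.
Test 2 (P=0, Q=0, R=0): fault-free N0=0, N1=0, N2=0, N3=1 → 1; observed 1. Eliminates N3 inverted output.
Only N3 stuck-at-1 is consistent with every test.

N3 stuck-at-1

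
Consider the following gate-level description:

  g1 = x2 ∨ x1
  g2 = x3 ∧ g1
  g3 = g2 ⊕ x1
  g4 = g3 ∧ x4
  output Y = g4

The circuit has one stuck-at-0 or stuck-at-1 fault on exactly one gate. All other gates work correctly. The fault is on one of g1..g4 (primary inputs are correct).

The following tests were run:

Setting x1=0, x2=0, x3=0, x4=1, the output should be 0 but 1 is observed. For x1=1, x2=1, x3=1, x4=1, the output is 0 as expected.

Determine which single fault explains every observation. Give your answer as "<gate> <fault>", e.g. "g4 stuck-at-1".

Fault-free values for test 1 (x1=0, x2=0, x3=0, x4=1): g1=0, g2=0, g3=0, g4=0, giving Y=0. Observed 1.
Test 1: faults giving observed 1 are {g2 stuck-at-1, g3 stuck-at-1, g4 stuck-at-1}.
Test 2 (x1=1, x2=1, x3=1, x4=1): fault-free g1=1, g2=1, g3=0, g4=0 → 0; observed 0. Eliminates g3 stuck-at-1, g4 stuck-at-1.
Only g2 stuck-at-1 is consistent with every test.

g2 stuck-at-1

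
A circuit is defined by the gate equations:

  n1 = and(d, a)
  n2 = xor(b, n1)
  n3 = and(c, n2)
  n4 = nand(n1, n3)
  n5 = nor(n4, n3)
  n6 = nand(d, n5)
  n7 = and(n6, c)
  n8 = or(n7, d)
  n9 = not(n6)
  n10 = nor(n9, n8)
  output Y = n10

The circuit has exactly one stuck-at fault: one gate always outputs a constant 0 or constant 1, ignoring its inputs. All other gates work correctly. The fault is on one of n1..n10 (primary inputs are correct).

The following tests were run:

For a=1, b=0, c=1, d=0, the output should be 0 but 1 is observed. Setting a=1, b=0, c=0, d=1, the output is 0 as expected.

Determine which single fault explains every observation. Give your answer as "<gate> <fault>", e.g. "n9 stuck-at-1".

Fault-free values for test 1 (a=1, b=0, c=1, d=0): n1=0, n2=0, n3=0, n4=1, n5=0, n6=1, n7=1, n8=1, n9=0, n10=0, giving Y=0. Observed 1.
Test 1: faults giving observed 1 are {n7 stuck-at-0, n8 stuck-at-0, n10 stuck-at-1}.
Test 2 (a=1, b=0, c=0, d=1): fault-free n1=1, n2=1, n3=0, n4=1, n5=0, n6=1, n7=0, n8=1, n9=0, n10=0 → 0; observed 0. Eliminates n8 stuck-at-0, n10 stuck-at-1.
Only n7 stuck-at-0 is consistent with every test.

n7 stuck-at-0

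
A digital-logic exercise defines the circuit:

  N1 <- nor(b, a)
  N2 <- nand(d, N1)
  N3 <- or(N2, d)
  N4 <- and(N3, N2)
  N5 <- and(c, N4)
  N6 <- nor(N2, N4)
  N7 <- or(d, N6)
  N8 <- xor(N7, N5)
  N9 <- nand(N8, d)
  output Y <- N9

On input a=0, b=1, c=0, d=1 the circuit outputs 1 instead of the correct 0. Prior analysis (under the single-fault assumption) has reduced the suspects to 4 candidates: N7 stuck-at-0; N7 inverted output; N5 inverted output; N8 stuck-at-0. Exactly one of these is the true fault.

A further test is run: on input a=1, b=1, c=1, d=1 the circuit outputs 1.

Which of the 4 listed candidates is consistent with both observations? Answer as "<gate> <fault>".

Evaluate each candidate on input a=1, b=1, c=1, d=1:
  N7 stuck-at-0: N1=0, N2=1, N3=1, N4=1, N5=1, N6=0, N7=0 [stuck-at-0], N8=1, N9=0 → 0 — eliminated
  N7 inverted output: N1=0, N2=1, N3=1, N4=1, N5=1, N6=0, N7=0 [inverted output], N8=1, N9=0 → 0 — eliminated
  N5 inverted output: N1=0, N2=1, N3=1, N4=1, N5=0 [inverted output], N6=0, N7=1, N8=1, N9=0 → 0 — eliminated
  N8 stuck-at-0: N1=0, N2=1, N3=1, N4=1, N5=1, N6=0, N7=1, N8=0 [stuck-at-0], N9=1 → 1 — matches
Only N8 stuck-at-0 reproduces the observed 1.

N8 stuck-at-0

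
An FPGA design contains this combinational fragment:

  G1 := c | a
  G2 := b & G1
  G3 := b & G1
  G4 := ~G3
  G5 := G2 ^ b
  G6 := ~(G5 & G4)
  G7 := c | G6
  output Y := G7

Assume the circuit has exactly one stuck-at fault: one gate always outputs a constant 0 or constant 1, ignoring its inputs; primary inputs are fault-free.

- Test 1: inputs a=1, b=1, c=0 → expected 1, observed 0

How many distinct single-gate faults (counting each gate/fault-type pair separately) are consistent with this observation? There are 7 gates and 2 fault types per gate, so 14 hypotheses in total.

Fault-free: G1=1, G2=1, G3=1, G4=0, G5=0, G6=1, G7=1 → 1. Observed 0.
  G1 stuck-at-0: output 0 ✓
  G1 stuck-at-1: output 1 ✗
  G2 stuck-at-0: output 1 ✗
  G2 stuck-at-1: output 1 ✗
  G3 stuck-at-0: output 1 ✗
  G3 stuck-at-1: output 1 ✗
  G4 stuck-at-0: output 1 ✗
  G4 stuck-at-1: output 1 ✗
  G5 stuck-at-0: output 1 ✗
  G5 stuck-at-1: output 1 ✗
  G6 stuck-at-0: output 0 ✓
  G6 stuck-at-1: output 1 ✗
  G7 stuck-at-0: output 0 ✓
  G7 stuck-at-1: output 1 ✗
Consistent faults: {G1 stuck-at-0, G6 stuck-at-0, G7 stuck-at-0} — 3 in all.

3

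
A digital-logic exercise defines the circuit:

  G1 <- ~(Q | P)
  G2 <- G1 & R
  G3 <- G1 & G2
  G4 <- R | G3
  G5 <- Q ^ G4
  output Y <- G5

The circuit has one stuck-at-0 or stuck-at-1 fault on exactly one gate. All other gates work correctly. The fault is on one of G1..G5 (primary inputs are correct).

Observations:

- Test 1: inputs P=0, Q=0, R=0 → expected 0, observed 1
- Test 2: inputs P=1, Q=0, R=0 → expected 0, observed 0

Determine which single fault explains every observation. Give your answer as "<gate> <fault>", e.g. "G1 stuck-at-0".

Fault-free values for test 1 (P=0, Q=0, R=0): G1=1, G2=0, G3=0, G4=0, G5=0, giving Y=0. Observed 1.
Test 1: faults giving observed 1 are {G2 stuck-at-1, G3 stuck-at-1, G4 stuck-at-1, G5 stuck-at-1}.
Test 2 (P=1, Q=0, R=0): fault-free G1=0, G2=0, G3=0, G4=0, G5=0 → 0; observed 0. Eliminates G3 stuck-at-1, G4 stuck-at-1, G5 stuck-at-1.
Only G2 stuck-at-1 is consistent with every test.

G2 stuck-at-1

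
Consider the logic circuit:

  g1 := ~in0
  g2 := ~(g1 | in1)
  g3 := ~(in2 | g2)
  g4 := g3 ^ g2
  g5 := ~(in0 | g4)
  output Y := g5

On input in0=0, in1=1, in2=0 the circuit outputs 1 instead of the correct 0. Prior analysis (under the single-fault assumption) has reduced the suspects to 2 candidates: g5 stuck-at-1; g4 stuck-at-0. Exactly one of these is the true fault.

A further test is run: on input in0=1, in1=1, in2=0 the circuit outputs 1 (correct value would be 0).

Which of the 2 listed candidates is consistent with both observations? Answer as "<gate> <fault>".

Evaluate each candidate on input in0=1, in1=1, in2=0:
  g5 stuck-at-1: g1=0, g2=0, g3=1, g4=1, g5=1 [stuck-at-1] → 1 — matches
  g4 stuck-at-0: g1=0, g2=0, g3=1, g4=0 [stuck-at-0], g5=0 → 0 — eliminated
Only g5 stuck-at-1 reproduces the observed 1.

g5 stuck-at-1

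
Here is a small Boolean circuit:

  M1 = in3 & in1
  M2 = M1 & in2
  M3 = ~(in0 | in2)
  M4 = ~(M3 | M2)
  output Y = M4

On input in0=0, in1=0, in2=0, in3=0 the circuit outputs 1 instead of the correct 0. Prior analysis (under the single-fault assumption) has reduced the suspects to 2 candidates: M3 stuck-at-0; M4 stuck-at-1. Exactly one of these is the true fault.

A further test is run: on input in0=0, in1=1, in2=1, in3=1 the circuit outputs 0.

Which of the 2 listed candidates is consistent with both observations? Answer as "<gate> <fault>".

M3 stuck-at-0

Evaluate each candidate on input in0=0, in1=1, in2=1, in3=1:
  M3 stuck-at-0: M1=1, M2=1, M3=0 [stuck-at-0], M4=0 → 0 — matches
  M4 stuck-at-1: M1=1, M2=1, M3=0, M4=1 [stuck-at-1] → 1 — eliminated
Only M3 stuck-at-0 reproduces the observed 0.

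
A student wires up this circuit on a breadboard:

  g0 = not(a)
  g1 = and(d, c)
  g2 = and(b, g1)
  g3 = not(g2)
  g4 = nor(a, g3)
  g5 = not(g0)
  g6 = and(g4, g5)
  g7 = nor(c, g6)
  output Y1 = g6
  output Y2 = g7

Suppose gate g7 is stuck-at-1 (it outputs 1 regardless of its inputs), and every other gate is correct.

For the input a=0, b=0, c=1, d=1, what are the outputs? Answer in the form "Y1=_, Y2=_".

Y1=0, Y2=1

Propagate with g7 forced: g0=1, g1=1, g2=0, g3=1, g4=0, g5=0, g6=0, g7=1 [stuck-at-1].
So the outputs are Y1=0, Y2=1. (Without the fault they would be Y1=0, Y2=0.)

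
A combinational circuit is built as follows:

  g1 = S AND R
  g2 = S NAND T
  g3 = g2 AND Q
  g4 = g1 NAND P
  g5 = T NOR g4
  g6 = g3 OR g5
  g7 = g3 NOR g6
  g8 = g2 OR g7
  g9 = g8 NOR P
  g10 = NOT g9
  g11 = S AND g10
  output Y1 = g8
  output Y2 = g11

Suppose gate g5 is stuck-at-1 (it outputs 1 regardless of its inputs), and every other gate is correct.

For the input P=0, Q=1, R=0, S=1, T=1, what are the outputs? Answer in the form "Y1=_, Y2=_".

Propagate with g5 forced: g1=0, g2=0, g3=0, g4=1, g5=1 [stuck-at-1], g6=1, g7=0, g8=0, g9=1, g10=0, g11=0.
So the outputs are Y1=0, Y2=0. (Without the fault they would be Y1=1, Y2=1.)

Y1=0, Y2=0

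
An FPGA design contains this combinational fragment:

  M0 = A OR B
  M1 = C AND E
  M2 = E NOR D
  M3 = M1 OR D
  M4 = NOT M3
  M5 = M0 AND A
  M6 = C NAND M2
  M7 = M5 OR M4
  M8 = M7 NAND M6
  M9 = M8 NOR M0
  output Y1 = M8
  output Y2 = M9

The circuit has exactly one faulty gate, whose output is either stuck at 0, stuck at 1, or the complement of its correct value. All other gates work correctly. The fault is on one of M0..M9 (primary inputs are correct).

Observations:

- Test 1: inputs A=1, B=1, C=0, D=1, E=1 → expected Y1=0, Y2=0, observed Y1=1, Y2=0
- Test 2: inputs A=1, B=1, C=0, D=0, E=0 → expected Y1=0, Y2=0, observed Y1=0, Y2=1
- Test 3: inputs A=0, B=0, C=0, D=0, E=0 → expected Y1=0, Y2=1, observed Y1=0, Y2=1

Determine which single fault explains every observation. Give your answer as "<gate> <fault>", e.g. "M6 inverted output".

Fault-free values for test 1 (A=1, B=1, C=0, D=1, E=1): M0=1, M1=0, M2=0, M3=1, M4=0, M5=1, M6=1, M7=1, M8=0, M9=0, giving Y1=0, Y2=0. Observed Y1=1, Y2=0.
Test 1: faults giving observed Y1=1, Y2=0 are {M0 stuck-at-0, M0 inverted output, M5 stuck-at-0, M5 inverted output, M6 stuck-at-0, M6 inverted output, M7 stuck-at-0, M7 inverted output, M8 stuck-at-1, M8 inverted output}.
Test 2 (A=1, B=1, C=0, D=0, E=0): fault-free M0=1, M1=0, M2=1, M3=0, M4=1, M5=1, M6=1, M7=1, M8=0, M9=0 → Y1=0, Y2=0; observed Y1=0, Y2=1. Eliminates M5 stuck-at-0, M5 inverted output, M6 stuck-at-0, M6 inverted output, M7 stuck-at-0, M7 inverted output, M8 stuck-at-1, M8 inverted output.
Test 3 (A=0, B=0, C=0, D=0, E=0): fault-free M0=0, M1=0, M2=1, M3=0, M4=1, M5=0, M6=1, M7=1, M8=0, M9=1 → Y1=0, Y2=1; observed Y1=0, Y2=1. Eliminates M0 inverted output.
Only M0 stuck-at-0 is consistent with every test.

M0 stuck-at-0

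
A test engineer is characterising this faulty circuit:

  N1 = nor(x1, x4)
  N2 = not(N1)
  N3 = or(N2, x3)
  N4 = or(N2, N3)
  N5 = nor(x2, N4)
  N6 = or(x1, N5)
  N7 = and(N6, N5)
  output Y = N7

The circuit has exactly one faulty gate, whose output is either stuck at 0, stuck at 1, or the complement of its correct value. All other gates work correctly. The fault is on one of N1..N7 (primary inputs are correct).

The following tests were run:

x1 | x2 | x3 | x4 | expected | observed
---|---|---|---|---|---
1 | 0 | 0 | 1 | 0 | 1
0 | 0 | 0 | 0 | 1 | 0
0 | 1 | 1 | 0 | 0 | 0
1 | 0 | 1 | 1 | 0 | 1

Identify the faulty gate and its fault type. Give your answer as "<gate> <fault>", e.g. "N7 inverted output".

N4 inverted output

Fault-free values for test 1 (x1=1, x2=0, x3=0, x4=1): N1=0, N2=1, N3=1, N4=1, N5=0, N6=1, N7=0, giving Y=0. Observed 1.
Test 1: faults giving observed 1 are {N1 stuck-at-1, N1 inverted output, N2 stuck-at-0, N2 inverted output, N4 stuck-at-0, N4 inverted output, N5 stuck-at-1, N5 inverted output, N7 stuck-at-1, N7 inverted output}.
Test 2 (x1=0, x2=0, x3=0, x4=0): fault-free N1=1, N2=0, N3=0, N4=0, N5=1, N6=1, N7=1 → 1; observed 0. Eliminates N1 stuck-at-1, N2 stuck-at-0, N4 stuck-at-0, N5 stuck-at-1, N7 stuck-at-1.
Test 3 (x1=0, x2=1, x3=1, x4=0): fault-free N1=1, N2=0, N3=1, N4=1, N5=0, N6=0, N7=0 → 0; observed 0. Eliminates N5 inverted output, N7 inverted output.
Test 4 (x1=1, x2=0, x3=1, x4=1): fault-free N1=0, N2=1, N3=1, N4=1, N5=0, N6=1, N7=0 → 0; observed 1. Eliminates N1 inverted output, N2 inverted output.
Only N4 inverted output is consistent with every test.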